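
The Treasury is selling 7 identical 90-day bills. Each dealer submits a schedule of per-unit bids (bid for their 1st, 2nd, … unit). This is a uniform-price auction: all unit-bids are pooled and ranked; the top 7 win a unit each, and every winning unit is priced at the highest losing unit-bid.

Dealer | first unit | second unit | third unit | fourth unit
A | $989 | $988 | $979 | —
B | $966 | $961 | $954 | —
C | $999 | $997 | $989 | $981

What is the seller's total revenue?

Pooled unit-bids ranked (top 7): 999 (C-1), 997 (C-2), 989 (A-1), 989 (C-3), 988 (A-2), 981 (C-4), 979 (A-3)
Highest rejected unit-bid = $966.
Allocation: A 3, C 4. Every unit priced at $966.
Revenue = 7 × 966 = $6,762.

Total revenue: $6,762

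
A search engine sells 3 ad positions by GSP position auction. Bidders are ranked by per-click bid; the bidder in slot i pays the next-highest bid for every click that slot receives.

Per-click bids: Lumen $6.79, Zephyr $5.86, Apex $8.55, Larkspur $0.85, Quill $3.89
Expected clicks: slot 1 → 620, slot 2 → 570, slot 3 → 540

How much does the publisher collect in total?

Sorting advertisers: $8.55 (Apex) > $6.79 (Lumen) > $5.86 (Zephyr) > $3.89 (Quill) > …
Slot 1: Apex pays $6.79 × 620 = $4209.80
Slot 2: Lumen pays $5.86 × 570 = $3340.20
Slot 3: Zephyr pays $3.89 × 540 = $2100.60
Total = $9650.60

Total revenue: $9650.60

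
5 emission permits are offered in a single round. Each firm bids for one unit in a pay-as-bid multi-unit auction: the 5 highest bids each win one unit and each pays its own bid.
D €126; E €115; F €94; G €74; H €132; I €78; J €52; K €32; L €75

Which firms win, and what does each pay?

Bids ranked high→low: 132 (H), 126 (D), 115 (E), 94 (F), 78 (I), 75 (L), 74 (G), …
The 5 highest are H, D, E, F, I.
Each winner pays its own bid: H €132, D €126, E €115, F €94, I €78.

H €132, D €126, E €115, F €94, I €78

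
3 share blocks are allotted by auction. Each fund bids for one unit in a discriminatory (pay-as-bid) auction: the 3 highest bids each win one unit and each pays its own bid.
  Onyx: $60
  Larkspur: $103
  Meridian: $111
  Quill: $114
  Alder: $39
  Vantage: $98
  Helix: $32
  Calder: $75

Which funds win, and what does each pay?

Quill $114, Meridian $111, Larkspur $103

Ordering the bids: 114 (Quill), 111 (Meridian), 103 (Larkspur), 98 (Vantage), 75 (Calder), …
The 3 highest are Quill, Meridian, Larkspur.
Each winner pays its own bid: Quill $114, Meridian $111, Larkspur $103.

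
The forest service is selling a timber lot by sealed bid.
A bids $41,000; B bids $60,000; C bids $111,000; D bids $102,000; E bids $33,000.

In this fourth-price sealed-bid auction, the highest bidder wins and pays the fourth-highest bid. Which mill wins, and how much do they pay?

Rule: the highest bidder wins and pays the fourth-highest bid.
Sorting bids: 111,000 (C) > 102,000 (D) > 60,000 (B) > 41,000 (A) > 33,000 (E)
C wins; payment is bid #4 in the ranking = $41,000.

C pays $41,000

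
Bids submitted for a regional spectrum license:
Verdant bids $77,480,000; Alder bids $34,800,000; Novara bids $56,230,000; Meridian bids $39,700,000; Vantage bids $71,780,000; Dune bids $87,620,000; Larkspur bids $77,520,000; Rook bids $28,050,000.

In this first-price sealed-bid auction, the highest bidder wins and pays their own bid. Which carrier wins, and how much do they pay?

Dune pays $87,620,000

Bids ranked: 87,620,000 (Dune) > 77,520,000 (Larkspur) > 77,480,000 (Verdant) > 71,780,000 (Vantage) > 56,230,000 (Novara) > 39,700,000 (Meridian) > …
First-price: Dune pays what they bid, $87,620,000.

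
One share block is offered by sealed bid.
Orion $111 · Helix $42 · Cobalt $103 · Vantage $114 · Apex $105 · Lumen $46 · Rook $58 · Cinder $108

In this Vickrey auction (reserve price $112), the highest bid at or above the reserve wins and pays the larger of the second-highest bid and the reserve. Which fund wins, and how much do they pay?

Rule: the highest bid at or above the reserve wins and pays the larger of the second-highest bid and the reserve.
Bids ranked: 114 (Vantage) > 111 (Orion) > 108 (Cinder) > 105 (Apex) > 103 (Cobalt) > 58 (Rook) > …
Highest eligible bid: Vantage at $114.
max(second-highest $111, reserve $112) = $112.

Vantage pays $112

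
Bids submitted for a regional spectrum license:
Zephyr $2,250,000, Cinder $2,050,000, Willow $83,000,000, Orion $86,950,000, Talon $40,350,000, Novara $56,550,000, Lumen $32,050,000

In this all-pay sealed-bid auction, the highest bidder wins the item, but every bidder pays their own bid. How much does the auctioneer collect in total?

Bids in order: 86,950,000 (Orion) > 83,000,000 (Willow) > 56,550,000 (Novara) > 40,350,000 (Talon) > 32,050,000 (Lumen) > 2,250,000 (Zephyr) > …
Orion wins with the top bid; all bids are sunk regardless.
Every bidder forfeits their bid regardless of winning.
Revenue = 2,250,000 + 2,050,000 + 83,000,000 + 86,950,000 + 40,350,000 + 56,550,000 + 32,050,000 = $303,200,000.

Total revenue: $303,200,000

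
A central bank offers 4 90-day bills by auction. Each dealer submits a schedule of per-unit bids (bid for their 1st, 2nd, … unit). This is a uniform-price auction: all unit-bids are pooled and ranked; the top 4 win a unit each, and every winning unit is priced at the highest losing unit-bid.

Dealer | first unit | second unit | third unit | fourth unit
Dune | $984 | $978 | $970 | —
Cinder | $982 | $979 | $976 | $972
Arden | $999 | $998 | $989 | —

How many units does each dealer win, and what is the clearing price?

Arden 3, Dune 1; clearing price $982

All unit-bids, highest first — top 4: 999 (Arden-1), 998 (Arden-2), 989 (Arden-3), 984 (Dune-1)
The (k+1)-th unit-bid is $982.
Allocation: Arden 3, Dune 1.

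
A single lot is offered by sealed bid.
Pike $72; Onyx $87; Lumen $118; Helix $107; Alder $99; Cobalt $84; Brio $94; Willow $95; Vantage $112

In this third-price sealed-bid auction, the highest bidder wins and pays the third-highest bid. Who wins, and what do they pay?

Third-price sealed-bid auction: the highest bidder wins and pays the third-highest bid.
Sorting bids: 118 (Lumen) > 112 (Vantage) > 107 (Helix) > 99 (Alder) > 95 (Willow) > 94 (Brio) > …
Lumen is highest; pays the third-highest bid, $107.

Lumen pays $107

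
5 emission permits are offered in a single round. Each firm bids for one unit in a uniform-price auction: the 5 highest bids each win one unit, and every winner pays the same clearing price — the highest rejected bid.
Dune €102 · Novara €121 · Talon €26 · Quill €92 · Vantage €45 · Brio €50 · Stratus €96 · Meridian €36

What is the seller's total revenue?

Ordering the bids: 121 (Novara), 102 (Dune), 96 (Stratus), 92 (Quill), 50 (Brio), 45 (Vantage), 36 (Meridian), …
The 5 highest are Novara, Dune, Stratus, Quill, Brio.
Clearing price = highest rejected bid = €45.
Total revenue = 5 × €45 = €225.

Total revenue: €225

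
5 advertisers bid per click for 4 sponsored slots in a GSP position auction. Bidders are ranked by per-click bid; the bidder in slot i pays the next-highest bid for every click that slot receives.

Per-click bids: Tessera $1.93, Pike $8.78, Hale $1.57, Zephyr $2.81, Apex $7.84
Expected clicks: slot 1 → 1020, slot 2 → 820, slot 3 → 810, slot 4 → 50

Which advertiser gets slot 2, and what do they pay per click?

Sorting advertisers: $8.78 (Pike) > $7.84 (Apex) > $2.81 (Zephyr) > $1.93 (Tessera) > $1.57 (Hale)
Slot 2 goes to the second-ranked bidder, Apex, who pays the next bid down: $2.81/click.

Apex; $2.81 per click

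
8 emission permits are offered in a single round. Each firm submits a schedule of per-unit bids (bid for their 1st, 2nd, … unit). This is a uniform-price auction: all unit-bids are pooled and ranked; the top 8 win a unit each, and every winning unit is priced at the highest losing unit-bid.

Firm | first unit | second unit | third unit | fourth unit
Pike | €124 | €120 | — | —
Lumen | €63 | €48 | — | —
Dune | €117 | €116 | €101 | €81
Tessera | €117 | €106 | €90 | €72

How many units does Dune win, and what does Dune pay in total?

Dune: 3 units, pays €243

Merging the schedules and taking the best 8: 124 (Pike-1), 120 (Pike-2), 117 (Dune-1), 117 (Tessera-1), 116 (Dune-2), 106 (Tessera-2), 101 (Dune-3), 90 (Tessera-3)
The (k+1)-th unit-bid is €81.
Dune wins 3 unit(s) at €81 each.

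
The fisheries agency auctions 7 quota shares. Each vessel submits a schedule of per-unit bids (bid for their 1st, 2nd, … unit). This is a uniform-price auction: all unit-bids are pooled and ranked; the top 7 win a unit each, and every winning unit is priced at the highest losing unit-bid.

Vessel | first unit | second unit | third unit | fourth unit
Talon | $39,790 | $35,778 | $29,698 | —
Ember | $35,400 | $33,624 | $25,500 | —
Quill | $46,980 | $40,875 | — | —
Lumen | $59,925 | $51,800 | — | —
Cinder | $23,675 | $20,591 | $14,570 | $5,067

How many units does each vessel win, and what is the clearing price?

Ember 1, Lumen 2, Quill 2, Talon 2; clearing price $33,624

All unit-bids, highest first — top 7: 59,925 (Lumen-1), 51,800 (Lumen-2), 46,980 (Quill-1), 40,875 (Quill-2), 39,790 (Talon-1), 35,778 (Talon-2), 35,400 (Ember-1)
First bid not allocated: $33,624.
Allocation: Ember 1, Lumen 2, Quill 2, Talon 2.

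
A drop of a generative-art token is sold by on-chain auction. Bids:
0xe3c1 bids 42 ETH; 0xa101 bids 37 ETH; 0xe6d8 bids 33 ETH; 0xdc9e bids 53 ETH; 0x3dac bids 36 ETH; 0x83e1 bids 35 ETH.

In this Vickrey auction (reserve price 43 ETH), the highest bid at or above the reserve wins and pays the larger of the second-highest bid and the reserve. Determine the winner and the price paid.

Vickrey auction (reserve price 43 ETH): the highest bid at or above the reserve wins and pays the larger of the second-highest bid and the reserve.
Bids in order: 53 (0xdc9e) > 42 (0xe3c1) > 37 (0xa101) > 36 (0x3dac) > 35 (0x83e1) > 33 (0xe6d8)
0xdc9e has the top bid at or above the reserve (53 ETH).
Second-highest bid 42 ETH is below the reserve 43 ETH, so the reserve binds → payment 43 ETH.

0xdc9e pays 43 ETH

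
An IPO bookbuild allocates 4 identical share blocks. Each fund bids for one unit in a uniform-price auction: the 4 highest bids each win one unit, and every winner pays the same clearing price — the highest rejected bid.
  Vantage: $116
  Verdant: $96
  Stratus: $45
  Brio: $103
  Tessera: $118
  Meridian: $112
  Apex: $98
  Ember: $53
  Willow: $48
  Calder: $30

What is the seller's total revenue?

Ordering the bids: 118 (Tessera), 116 (Vantage), 112 (Meridian), 103 (Brio), 98 (Apex), 96 (Verdant), …
The 4 highest are Tessera, Vantage, Meridian, Brio.
First losing bid is Apex's $98, which sets the uniform price.
Total revenue = 4 × $98 = $392.

Total revenue: $392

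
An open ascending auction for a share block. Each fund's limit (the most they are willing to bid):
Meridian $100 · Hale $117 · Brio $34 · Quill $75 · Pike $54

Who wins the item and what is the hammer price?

Open ascending-bid auction: the price rises until one bidder remains; the winner pays the price at which the last rival dropped out.
Limits ranked: 117 (Hale) > 100 (Meridian) > 75 (Quill) > 54 (Pike) > 34 (Brio)
Meridian is the last rival to drop out, at $100; Hale remains and wins at that price.

Hale wins at $100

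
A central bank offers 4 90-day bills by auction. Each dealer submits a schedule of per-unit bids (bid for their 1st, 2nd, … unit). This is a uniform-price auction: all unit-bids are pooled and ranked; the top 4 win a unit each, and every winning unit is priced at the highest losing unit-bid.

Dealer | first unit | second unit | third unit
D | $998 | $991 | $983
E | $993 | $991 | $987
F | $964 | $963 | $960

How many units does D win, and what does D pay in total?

D: 2 units, pays $1,974

Merging the schedules and taking the best 4: 998 (D-1), 993 (E-1), 991 (D-2), 991 (E-2)
First bid not allocated: $987.
D wins 2 unit(s) at $987 each.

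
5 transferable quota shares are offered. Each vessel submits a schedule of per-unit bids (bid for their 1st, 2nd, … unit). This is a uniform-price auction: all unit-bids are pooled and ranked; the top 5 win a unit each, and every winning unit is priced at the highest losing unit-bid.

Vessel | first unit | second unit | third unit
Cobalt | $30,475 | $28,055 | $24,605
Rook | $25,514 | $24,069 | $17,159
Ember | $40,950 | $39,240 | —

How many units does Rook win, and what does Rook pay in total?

Rook: 1 unit, pays $24,605

Pooled unit-bids ranked (top 5): 40,950 (Ember-1), 39,240 (Ember-2), 30,475 (Cobalt-1), 28,055 (Cobalt-2), 25,514 (Rook-1)
Highest rejected unit-bid = $24,605.
Rook wins 1 unit(s) at $24,605 each.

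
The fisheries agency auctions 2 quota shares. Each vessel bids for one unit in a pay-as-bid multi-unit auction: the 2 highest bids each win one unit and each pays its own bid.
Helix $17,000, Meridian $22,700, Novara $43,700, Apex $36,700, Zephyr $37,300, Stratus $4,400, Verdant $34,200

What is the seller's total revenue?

Total revenue: $81,000

Bids ranked high→low: 43,700 (Novara), 37,300 (Zephyr), 36,700 (Apex), 34,200 (Verdant), …
Winners (2 units): Novara, Zephyr.
Total revenue = 43,700 + 37,300 = $81,000.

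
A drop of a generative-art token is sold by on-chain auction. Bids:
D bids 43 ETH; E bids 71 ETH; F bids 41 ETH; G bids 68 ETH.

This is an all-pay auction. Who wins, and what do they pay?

E pays 71 ETH

Sorting bids: 71 (E) > 68 (G) > 43 (D) > 41 (F)
E wins with the top bid; all bids are sunk regardless.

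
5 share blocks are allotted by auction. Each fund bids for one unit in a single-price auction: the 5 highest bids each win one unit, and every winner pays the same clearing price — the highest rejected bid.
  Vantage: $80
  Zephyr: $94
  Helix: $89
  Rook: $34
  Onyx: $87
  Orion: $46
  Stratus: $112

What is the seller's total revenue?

Bids ranked high→low: 112 (Stratus), 94 (Zephyr), 89 (Helix), 87 (Onyx), 80 (Vantage), 46 (Orion), 34 (Rook)
Top 5: Stratus, Zephyr, Helix, Onyx, Vantage.
Clearing price = highest rejected bid = $46.
Total revenue = 5 × $46 = $230.

Total revenue: $230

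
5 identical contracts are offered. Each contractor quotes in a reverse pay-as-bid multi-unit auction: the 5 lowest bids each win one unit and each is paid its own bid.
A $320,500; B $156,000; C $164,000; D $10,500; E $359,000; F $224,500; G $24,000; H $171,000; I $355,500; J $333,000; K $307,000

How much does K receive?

K is paid $0

Ordering the bids: 10,500 (D), 24,000 (G), 156,000 (B), 164,000 (C), 171,000 (H), 224,500 (F), 307,000 (K), …
Winners (5 units): D, G, B, C, H.
K does not win → $0.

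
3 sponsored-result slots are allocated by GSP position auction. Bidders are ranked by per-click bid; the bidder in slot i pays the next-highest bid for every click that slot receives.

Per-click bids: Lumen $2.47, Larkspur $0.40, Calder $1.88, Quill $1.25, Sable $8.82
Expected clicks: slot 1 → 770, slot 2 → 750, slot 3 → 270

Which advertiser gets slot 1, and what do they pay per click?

Per-click bids in order: $8.82 (Sable) > $2.47 (Lumen) > $1.88 (Calder) > $1.25 (Quill) > …
Slot 1 goes to the first-ranked bidder, Sable, who pays the next bid down: $2.47/click.

Sable; $2.47 per click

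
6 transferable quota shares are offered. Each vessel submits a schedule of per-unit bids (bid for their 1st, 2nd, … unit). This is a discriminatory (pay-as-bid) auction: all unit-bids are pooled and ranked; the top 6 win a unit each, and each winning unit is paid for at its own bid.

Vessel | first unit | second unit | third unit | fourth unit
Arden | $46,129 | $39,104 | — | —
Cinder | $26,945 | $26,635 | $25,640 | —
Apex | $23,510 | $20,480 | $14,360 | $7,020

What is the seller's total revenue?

Total revenue: $187,963

All unit-bids, highest first — top 6: 46,129 (Arden-1), 39,104 (Arden-2), 26,945 (Cinder-1), 26,635 (Cinder-2), 25,640 (Cinder-3), 23,510 (Apex-1)
Next rejected bid: $20,480 (not a price — pay-as-bid).
Each winning unit pays its own bid.
Revenue = 46,129 + 39,104 + 26,945 + 26,635 + 25,640 + 23,510 = $187,963.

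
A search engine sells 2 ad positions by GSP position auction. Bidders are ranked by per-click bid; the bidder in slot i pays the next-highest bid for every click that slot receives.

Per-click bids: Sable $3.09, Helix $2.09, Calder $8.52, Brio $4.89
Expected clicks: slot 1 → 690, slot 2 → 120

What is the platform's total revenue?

Total revenue: $3744.90

Ranked by bid: $8.52 (Calder) > $4.89 (Brio) > $3.09 (Sable) > …
Slot 1: Calder pays $4.89 × 690 = $3374.10
Slot 2: Brio pays $3.09 × 120 = $370.80
Total = $3744.90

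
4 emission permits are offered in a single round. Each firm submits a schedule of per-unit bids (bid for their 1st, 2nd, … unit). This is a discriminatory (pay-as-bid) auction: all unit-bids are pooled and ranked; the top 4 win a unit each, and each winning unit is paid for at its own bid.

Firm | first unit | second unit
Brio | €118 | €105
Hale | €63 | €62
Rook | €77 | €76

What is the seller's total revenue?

Merging the schedules and taking the best 4: 118 (Brio-1), 105 (Brio-2), 77 (Rook-1), 76 (Rook-2)
Next rejected bid: €63 (not a price — pay-as-bid).
Each winning unit pays its own bid.
Revenue = 118 + 105 + 77 + 76 = €376.

Total revenue: €376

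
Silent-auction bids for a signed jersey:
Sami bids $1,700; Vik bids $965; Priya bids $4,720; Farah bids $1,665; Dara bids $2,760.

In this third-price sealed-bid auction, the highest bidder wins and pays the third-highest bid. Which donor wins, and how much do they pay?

Bids ranked: 4,720 (Priya) > 2,760 (Dara) > 1,700 (Sami) > 1,665 (Farah) > 965 (Vik)
Priya is highest; pays the third-highest bid, $1,700.

Priya pays $1,700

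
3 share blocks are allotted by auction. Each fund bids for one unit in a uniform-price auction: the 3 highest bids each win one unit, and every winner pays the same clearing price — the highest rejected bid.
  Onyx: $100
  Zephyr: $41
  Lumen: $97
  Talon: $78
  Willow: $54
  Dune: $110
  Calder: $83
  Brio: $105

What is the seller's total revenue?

Ordering the bids: 110 (Dune), 105 (Brio), 100 (Onyx), 97 (Lumen), 83 (Calder), …
Winners (3 units): Dune, Brio, Onyx.
Highest unsuccessful bid: $97 → clearing price.
Total revenue = 3 × $97 = $291.

Total revenue: $291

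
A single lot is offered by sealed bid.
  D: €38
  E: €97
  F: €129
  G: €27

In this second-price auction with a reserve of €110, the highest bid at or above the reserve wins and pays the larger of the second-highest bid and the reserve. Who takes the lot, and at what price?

Second-price auction with a reserve of €110: the highest bid at or above the reserve wins and pays the larger of the second-highest bid and the reserve.
Bids in order: 129 (F) > 97 (E) > 38 (D) > 27 (G)
Highest eligible bid: F at €129.
Second-highest bid €97 is below the reserve €110, so the reserve binds → payment €110.

F pays €110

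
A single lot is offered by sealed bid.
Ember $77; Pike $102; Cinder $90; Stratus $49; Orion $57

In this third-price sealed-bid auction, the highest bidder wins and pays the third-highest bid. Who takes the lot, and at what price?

Pike pays $77

Bids in order: 102 (Pike) > 90 (Cinder) > 77 (Ember) > 57 (Orion) > 49 (Stratus)
Pike is highest; pays the third-highest bid, $77.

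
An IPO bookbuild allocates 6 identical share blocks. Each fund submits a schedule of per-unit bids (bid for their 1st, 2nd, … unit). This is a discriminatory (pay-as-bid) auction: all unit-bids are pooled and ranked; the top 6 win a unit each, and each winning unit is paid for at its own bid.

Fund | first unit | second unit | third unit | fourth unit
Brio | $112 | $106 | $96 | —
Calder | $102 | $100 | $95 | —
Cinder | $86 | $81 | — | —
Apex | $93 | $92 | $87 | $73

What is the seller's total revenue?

Total revenue: $611

All unit-bids, highest first — top 6: 112 (Brio-1), 106 (Brio-2), 102 (Calder-1), 100 (Calder-2), 96 (Brio-3), 95 (Calder-3)
Next rejected bid: $93 (not a price — pay-as-bid).
Each winning unit pays its own bid.
Revenue = 112 + 106 + 102 + 100 + 96 + 95 = $611.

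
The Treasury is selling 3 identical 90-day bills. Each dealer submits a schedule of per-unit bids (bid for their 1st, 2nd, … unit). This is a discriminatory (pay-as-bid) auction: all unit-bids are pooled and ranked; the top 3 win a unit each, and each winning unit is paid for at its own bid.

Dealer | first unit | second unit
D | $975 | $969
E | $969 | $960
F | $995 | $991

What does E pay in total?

All unit-bids, highest first — top 3: 995 (F-1), 991 (F-2), 975 (D-1)
Next rejected bid: $969 (not a price — pay-as-bid).
E wins no units.

E pays $0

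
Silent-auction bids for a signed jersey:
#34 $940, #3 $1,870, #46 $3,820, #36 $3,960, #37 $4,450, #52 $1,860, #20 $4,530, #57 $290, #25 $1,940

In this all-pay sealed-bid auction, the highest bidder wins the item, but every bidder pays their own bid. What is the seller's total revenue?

Total revenue: $23,660

Sorting bids: 4,530 (#20) > 4,450 (#37) > 3,960 (#36) > 3,820 (#46) > 1,940 (#25) > 1,870 (#3) > …
#20 wins with the top bid; all bids are sunk regardless.
Every bidder forfeits their bid regardless of winning.
Revenue = 940 + 1,870 + 3,820 + 3,960 + 4,450 + 1,860 + 4,530 + 290 + 1,940 = $23,660.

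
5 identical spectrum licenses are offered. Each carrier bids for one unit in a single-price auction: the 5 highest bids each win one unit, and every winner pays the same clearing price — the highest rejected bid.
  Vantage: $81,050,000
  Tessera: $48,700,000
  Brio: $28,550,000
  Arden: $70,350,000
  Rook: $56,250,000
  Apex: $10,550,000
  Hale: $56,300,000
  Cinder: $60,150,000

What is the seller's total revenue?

Sorting: 81,050,000 (Vantage), 70,350,000 (Arden), 60,150,000 (Cinder), 56,300,000 (Hale), 56,250,000 (Rook), 48,700,000 (Tessera), 28,550,000 (Brio), …
Top 5: Vantage, Arden, Cinder, Hale, Rook.
First losing bid is Tessera's $48,700,000, which sets the uniform price.
Total revenue = 5 × $48,700,000 = $243,500,000.

Total revenue: $243,500,000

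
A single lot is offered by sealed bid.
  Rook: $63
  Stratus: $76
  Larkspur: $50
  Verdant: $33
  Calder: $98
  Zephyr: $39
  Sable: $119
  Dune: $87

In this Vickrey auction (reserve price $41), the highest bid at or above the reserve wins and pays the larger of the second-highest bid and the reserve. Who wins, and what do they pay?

Sable pays $98

Vickrey auction (reserve price $41): the highest bid at or above the reserve wins and pays the larger of the second-highest bid and the reserve.
Bids in order: 119 (Sable) > 98 (Calder) > 87 (Dune) > 76 (Stratus) > 63 (Rook) > 50 (Larkspur) > …
Highest eligible bid: Sable at $119.
max(second-highest $98, reserve $41) = $98; the reserve does not bind.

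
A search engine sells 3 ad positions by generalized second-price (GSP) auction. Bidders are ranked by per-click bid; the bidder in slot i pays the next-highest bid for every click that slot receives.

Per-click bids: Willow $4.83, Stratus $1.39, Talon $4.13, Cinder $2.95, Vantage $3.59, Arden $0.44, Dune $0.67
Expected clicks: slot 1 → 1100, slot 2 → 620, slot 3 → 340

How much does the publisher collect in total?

Sorting advertisers: $4.83 (Willow) > $4.13 (Talon) > $3.59 (Vantage) > $2.95 (Cinder) > …
Slot 1: Willow pays $4.13 × 1100 = $4543.00
Slot 2: Talon pays $3.59 × 620 = $2225.80
Slot 3: Vantage pays $2.95 × 340 = $1003.00
Total = $7771.80

Total revenue: $7771.80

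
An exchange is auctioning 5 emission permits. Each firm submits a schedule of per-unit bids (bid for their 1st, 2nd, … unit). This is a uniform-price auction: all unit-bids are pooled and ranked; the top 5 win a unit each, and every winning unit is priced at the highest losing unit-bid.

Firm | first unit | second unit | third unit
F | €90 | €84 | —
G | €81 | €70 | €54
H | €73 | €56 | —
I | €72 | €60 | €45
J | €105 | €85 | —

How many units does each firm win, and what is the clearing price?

F 2, G 1, J 2; clearing price €73

Merging the schedules and taking the best 5: 105 (J-1), 90 (F-1), 85 (J-2), 84 (F-2), 81 (G-1)
First bid not allocated: €73.
Allocation: F 2, G 1, J 2.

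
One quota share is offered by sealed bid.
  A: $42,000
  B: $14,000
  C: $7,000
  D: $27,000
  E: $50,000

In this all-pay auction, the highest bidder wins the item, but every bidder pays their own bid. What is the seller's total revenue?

Bids in order: 50,000 (E) > 42,000 (A) > 27,000 (D) > 14,000 (B) > 7,000 (C)
E wins with the top bid; all bids are sunk regardless.
Every bidder forfeits their bid regardless of winning.
Revenue = 42,000 + 14,000 + 7,000 + 27,000 + 50,000 = $140,000.

Total revenue: $140,000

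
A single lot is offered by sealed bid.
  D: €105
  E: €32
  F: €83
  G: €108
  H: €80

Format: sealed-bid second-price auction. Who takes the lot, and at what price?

Sealed-bid second-price auction: the highest bidder wins and pays the second-highest bid.
Bids ranked: 108 (G) > 105 (D) > 83 (F) > 80 (H) > 32 (E)
G wins with the highest bid; price is set by the runner-up at €105.

G pays €105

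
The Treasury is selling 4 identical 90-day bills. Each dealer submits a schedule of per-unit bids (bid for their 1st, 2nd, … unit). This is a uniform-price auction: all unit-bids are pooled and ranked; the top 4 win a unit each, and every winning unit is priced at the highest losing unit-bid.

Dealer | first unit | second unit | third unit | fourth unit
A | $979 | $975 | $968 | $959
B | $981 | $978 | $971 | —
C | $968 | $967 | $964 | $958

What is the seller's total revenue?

Pooled unit-bids ranked (top 4): 981 (B-1), 979 (A-1), 978 (B-2), 975 (A-2)
First bid not allocated: $971.
Allocation: A 2, B 2. Every unit priced at $971.
Revenue = 4 × 971 = $3,884.

Total revenue: $3,884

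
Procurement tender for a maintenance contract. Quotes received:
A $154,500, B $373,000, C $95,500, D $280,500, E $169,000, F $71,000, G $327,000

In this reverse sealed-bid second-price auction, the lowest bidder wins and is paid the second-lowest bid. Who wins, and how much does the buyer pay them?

F is paid $95,500

Reverse sealed-bid second-price auction: the lowest bidder wins and is paid the second-lowest bid.
Bids ranked: 71,000 (F) < 95,500 (C) < 154,500 (A) < 169,000 (E) < 280,500 (D) < 327,000 (G) < …
F is lowest; is paid the second-lowest bid, $95,500.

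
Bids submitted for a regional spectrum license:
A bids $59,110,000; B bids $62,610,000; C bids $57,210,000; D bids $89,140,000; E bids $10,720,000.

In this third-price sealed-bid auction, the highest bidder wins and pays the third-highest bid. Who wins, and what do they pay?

D pays $59,110,000

Bids in order: 89,140,000 (D) > 62,610,000 (B) > 59,110,000 (A) > 57,210,000 (C) > 10,720,000 (E)
D is highest; pays the third-highest bid, $59,110,000.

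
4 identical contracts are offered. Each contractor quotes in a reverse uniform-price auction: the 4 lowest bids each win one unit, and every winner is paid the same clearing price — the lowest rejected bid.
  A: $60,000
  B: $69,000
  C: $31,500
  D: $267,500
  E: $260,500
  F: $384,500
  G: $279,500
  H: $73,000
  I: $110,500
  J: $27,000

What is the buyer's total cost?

Sorting: 27,000 (J), 31,500 (C), 60,000 (A), 69,000 (B), 73,000 (H), 110,500 (I), …
The 4 lowest are J, C, A, B.
Clearing price = lowest rejected bid = $73,000.
Total cost = 4 × $73,000 = $292,000.

Total cost: $292,000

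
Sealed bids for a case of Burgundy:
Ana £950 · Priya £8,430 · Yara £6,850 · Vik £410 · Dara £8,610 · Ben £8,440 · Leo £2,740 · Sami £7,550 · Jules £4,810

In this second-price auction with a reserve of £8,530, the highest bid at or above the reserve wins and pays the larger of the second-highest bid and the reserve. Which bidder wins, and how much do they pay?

Bids in order: 8,610 (Dara) > 8,440 (Ben) > 8,430 (Priya) > 7,550 (Sami) > 6,850 (Yara) > 4,810 (Jules) > …
Highest eligible bid: Dara at £8,610.
Second-highest bid £8,440 is below the reserve £8,530, so the reserve binds → payment £8,530.

Dara pays £8,530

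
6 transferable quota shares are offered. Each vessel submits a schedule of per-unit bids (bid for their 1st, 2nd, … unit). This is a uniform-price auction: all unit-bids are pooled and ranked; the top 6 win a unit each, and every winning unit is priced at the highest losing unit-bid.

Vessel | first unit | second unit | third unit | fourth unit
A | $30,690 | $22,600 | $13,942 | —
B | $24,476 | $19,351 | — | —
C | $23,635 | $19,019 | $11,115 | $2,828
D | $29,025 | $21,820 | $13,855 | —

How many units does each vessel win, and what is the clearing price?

Merging the schedules and taking the best 6: 30,690 (A-1), 29,025 (D-1), 24,476 (B-1), 23,635 (C-1), 22,600 (A-2), 21,820 (D-2)
First bid not allocated: $19,351.
Allocation: A 2, B 1, C 1, D 2.

A 2, B 1, C 1, D 2; clearing price $19,351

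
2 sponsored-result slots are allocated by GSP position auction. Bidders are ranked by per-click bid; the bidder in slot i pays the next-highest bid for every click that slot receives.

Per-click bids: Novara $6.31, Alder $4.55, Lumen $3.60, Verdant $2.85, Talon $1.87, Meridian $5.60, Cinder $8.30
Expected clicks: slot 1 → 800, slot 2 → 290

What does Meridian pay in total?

Meridian pays $0.00

Sorting advertisers: $8.30 (Cinder) > $6.31 (Novara) > $5.60 (Meridian) > …
Meridian ranks below slot 2 → no slot, pays nothing.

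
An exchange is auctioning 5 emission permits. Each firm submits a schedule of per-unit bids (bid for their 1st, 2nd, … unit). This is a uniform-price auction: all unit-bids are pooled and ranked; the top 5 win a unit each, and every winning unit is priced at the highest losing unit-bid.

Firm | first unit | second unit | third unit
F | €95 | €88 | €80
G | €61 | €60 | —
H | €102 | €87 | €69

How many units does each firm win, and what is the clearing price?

F 3, H 2; clearing price €69

Merging the schedules and taking the best 5: 102 (H-1), 95 (F-1), 88 (F-2), 87 (H-2), 80 (F-3)
Highest rejected unit-bid = €69.
Allocation: F 3, H 2.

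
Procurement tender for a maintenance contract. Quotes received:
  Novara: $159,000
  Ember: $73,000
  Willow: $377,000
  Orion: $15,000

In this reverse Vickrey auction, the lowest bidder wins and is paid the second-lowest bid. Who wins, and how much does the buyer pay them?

Orion is paid $73,000

Bids in order: 15,000 (Orion) < 73,000 (Ember) < 159,000 (Novara) < 377,000 (Willow)
Orion is lowest; is paid the second-lowest bid, $73,000.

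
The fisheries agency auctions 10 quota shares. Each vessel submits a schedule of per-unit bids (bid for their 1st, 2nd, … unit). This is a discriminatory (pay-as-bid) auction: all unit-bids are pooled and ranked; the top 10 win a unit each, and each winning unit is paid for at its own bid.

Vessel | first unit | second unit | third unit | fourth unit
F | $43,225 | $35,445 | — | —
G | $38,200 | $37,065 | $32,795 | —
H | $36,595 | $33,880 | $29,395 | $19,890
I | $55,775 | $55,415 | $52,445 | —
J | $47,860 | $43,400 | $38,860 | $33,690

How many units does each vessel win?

F 1, G 2, H 1, I 3, J 3

Pooled unit-bids ranked (top 10): 55,775 (I-1), 55,415 (I-2), 52,445 (I-3), 47,860 (J-1), 43,400 (J-2), 43,225 (F-1), 38,860 (J-3), 38,200 (G-1), 37,065 (G-2), 36,595 (H-1)
Next rejected bid: $35,445 (not a price — pay-as-bid).
Allocation: F 1, G 2, H 1, I 3, J 3.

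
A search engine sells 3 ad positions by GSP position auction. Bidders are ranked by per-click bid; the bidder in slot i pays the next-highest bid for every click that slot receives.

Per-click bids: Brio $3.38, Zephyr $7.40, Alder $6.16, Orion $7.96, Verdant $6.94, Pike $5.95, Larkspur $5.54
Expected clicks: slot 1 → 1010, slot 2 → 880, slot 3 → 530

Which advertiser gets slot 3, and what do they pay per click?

Verdant; $6.16 per click

Per-click bids in order: $7.96 (Orion) > $7.40 (Zephyr) > $6.94 (Verdant) > $6.16 (Alder) > …
Slot 3 goes to the third-ranked bidder, Verdant, who pays the next bid down: $6.16/click.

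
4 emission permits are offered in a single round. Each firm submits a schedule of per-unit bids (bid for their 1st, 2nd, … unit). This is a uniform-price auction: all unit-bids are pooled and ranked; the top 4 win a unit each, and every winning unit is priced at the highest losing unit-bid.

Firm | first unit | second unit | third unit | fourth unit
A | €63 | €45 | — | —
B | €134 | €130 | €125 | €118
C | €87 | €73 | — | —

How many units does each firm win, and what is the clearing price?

B 4; clearing price €87

Merging the schedules and taking the best 4: 134 (B-1), 130 (B-2), 125 (B-3), 118 (B-4)
First bid not allocated: €87.
Allocation: B 4.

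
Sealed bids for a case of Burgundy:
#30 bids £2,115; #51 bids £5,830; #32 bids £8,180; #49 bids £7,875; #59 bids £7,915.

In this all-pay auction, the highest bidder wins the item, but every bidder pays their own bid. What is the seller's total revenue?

All-pay auction: the highest bidder wins the item, but every bidder pays their own bid.
Bids in order: 8,180 (#32) > 7,915 (#59) > 7,875 (#49) > 5,830 (#51) > 2,115 (#30)
Every bidder forfeits their bid regardless of winning.
Revenue = 2,115 + 5,830 + 8,180 + 7,875 + 7,915 = £31,915.

Total revenue: £31,915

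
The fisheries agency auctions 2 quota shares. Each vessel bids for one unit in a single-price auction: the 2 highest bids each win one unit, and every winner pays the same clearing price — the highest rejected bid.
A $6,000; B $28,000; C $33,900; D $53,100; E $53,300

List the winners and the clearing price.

Ordering the bids: 53,300 (E), 53,100 (D), 33,900 (C), 28,000 (B), …
Winners (2 units): E, D.
Highest unsuccessful bid: $33,900 → clearing price.

E, D; each pays $33,900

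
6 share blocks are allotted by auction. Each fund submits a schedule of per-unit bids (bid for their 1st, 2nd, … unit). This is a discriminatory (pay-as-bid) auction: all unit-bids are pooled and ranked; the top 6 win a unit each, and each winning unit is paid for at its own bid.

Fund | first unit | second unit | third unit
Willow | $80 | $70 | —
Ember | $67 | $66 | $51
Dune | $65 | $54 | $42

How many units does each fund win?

Merging the schedules and taking the best 6: 80 (Willow-1), 70 (Willow-2), 67 (Ember-1), 66 (Ember-2), 65 (Dune-1), 54 (Dune-2)
Next rejected bid: $51 (not a price — pay-as-bid).
Allocation: Dune 2, Ember 2, Willow 2.

Dune 2, Ember 2, Willow 2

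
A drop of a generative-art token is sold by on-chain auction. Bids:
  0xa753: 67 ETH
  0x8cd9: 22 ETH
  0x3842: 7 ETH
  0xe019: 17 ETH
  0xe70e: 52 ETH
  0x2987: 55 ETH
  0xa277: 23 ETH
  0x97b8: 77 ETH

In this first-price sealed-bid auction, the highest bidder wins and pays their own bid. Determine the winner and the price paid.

0x97b8 pays 77 ETH

Bids in order: 77 (0x97b8) > 67 (0xa753) > 55 (0x2987) > 52 (0xe70e) > 23 (0xa277) > 22 (0x8cd9) > …
First-price: 0x97b8 pays what they bid, 77 ETH.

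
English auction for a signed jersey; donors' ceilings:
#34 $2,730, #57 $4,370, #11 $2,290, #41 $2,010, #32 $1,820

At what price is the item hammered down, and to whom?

#57 wins at $2,730

Limits ranked: 4,370 (#57) > 2,730 (#34) > 2,290 (#11) > 2,010 (#41) > 1,820 (#32)
Bidding ends when #34 exits at $2,730; #57 takes it.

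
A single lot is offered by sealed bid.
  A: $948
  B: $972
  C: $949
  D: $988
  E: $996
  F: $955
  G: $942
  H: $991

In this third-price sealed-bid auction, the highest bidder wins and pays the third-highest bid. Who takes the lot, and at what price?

Bids ranked: 996 (E) > 991 (H) > 988 (D) > 972 (B) > 955 (F) > 949 (C) > …
E is highest; pays the third-highest bid, $988.

E pays $988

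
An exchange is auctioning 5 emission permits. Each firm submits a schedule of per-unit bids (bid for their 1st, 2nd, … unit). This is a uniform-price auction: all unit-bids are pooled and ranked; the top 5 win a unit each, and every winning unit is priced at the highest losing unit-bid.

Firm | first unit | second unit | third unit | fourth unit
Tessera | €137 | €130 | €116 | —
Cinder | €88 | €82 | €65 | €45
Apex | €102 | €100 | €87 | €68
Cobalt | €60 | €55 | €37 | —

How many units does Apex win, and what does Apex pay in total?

Pooled unit-bids ranked (top 5): 137 (Tessera-1), 130 (Tessera-2), 116 (Tessera-3), 102 (Apex-1), 100 (Apex-2)
First bid not allocated: €88.
Apex wins 2 unit(s) at €88 each.

Apex: 2 units, pays €176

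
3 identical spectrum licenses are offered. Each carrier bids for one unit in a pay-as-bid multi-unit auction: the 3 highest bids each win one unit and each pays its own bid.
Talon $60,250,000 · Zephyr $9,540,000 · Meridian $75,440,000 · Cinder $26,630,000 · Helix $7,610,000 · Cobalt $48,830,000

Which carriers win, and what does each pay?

Ordering the bids: 75,440,000 (Meridian), 60,250,000 (Talon), 48,830,000 (Cobalt), 26,630,000 (Cinder), 9,540,000 (Zephyr), …
The 3 highest are Meridian, Talon, Cobalt.
Each winner pays its own bid: Meridian $75,440,000, Talon $60,250,000, Cobalt $48,830,000.

Meridian $75,440,000, Talon $60,250,000, Cobalt $48,830,000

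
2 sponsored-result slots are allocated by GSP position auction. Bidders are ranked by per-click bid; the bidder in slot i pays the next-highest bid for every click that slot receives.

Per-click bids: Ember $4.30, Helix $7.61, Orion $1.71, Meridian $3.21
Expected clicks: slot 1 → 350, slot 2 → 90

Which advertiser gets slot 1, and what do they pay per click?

Ranked by bid: $7.61 (Helix) > $4.30 (Ember) > $3.21 (Meridian) > …
Slot 1 goes to the first-ranked bidder, Helix, who pays the next bid down: $4.30/click.

Helix; $4.30 per click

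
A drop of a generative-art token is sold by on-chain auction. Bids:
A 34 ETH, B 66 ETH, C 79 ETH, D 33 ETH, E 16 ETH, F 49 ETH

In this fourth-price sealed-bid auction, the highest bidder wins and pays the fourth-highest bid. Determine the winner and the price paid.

Fourth-price sealed-bid auction: the highest bidder wins and pays the fourth-highest bid.
Bids in order: 79 (C) > 66 (B) > 49 (F) > 34 (A) > 33 (D) > 16 (E)
C is highest; pays the fourth-highest bid, 34 ETH.

C pays 34 ETH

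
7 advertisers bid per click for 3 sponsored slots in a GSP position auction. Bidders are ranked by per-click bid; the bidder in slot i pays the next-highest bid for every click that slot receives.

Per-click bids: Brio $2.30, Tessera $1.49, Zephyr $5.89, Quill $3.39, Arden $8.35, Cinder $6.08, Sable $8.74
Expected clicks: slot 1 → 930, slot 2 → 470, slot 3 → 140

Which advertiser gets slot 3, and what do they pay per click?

Ranked by bid: $8.74 (Sable) > $8.35 (Arden) > $6.08 (Cinder) > $5.89 (Zephyr) > …
Slot 3 goes to the third-ranked bidder, Cinder, who pays the next bid down: $5.89/click.

Cinder; $5.89 per click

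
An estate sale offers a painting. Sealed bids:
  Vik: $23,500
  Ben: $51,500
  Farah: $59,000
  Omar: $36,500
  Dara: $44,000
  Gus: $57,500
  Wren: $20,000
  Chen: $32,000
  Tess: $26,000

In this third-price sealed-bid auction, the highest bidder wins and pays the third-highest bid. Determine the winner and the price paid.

Farah pays $51,500

Rule: the highest bidder wins and pays the third-highest bid.
Bids ranked: 59,000 (Farah) > 57,500 (Gus) > 51,500 (Ben) > 44,000 (Dara) > 36,500 (Omar) > 32,000 (Chen) > …
Farah is highest; pays the third-highest bid, $51,500.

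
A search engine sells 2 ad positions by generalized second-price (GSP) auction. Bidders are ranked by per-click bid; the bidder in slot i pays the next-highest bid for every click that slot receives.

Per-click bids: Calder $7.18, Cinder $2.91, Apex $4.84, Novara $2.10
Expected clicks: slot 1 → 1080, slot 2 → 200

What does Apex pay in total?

Apex pays $582.00

Per-click bids in order: $7.18 (Calder) > $4.84 (Apex) > $2.91 (Cinder) > …
Apex holds slot 2 → pays next bid $2.91 × 200 clicks = $582.00.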